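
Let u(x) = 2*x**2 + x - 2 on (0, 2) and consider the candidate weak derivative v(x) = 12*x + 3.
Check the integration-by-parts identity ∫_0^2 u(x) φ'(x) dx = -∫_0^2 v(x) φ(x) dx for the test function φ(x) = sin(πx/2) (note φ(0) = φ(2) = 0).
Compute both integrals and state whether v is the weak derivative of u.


LHS = -20/π, RHS = -60/π. No, v is not the weak derivative of u.

u(x) = 2*x**2 + x - 2, classical derivative u'(x) = 4*x + 1.
φ(x) = sin(πx/2), so φ'(x) = π*cos(π*x/2)/2.
Note φ(0) = φ(2) = 0, so the boundary term u·φ vanishes.
LHS = ∫_0^2 u(x) φ'(x) dx = ∫_0^2 (π*x^2*cos(π*x/2) + π*x*cos(π*x/2)/2 - π*cos(π*x/2)) dx. Term by term:
  ∫_0^2 -π*cos(π*x/2) dx = 0;  ∫_0^2 π*x^2*cos(π*x/2) dx = -16/π;  ∫_0^2 π*x*cos(π*x/2)/2 dx = -4/π.
Sum: 0 − 16/π − 4/π = -20/π.
So LHS = -20/π.
∫_0^2 v(x) φ(x) dx = ∫_0^2 (12*x*sin(π*x/2) + 3*sin(π*x/2)) dx. Term by term:
  ∫_0^2 3*sin(π*x/2) dx = 12/π;  ∫_0^2 12*x*sin(π*x/2) dx = 48/π.
Sum: 12/π + 48/π = 60/π.
So RHS = -∫_0^2 v(x) φ(x) dx = -60/π.
LHS − RHS = 40/π ≠ 0, so the identity fails.
(For a valid weak derivative the identity must hold for EVERY test function, in particular this one. The failure shows v is NOT the weak derivative of u.)
Correct weak derivative would be u'(x) = 4*x + 1.


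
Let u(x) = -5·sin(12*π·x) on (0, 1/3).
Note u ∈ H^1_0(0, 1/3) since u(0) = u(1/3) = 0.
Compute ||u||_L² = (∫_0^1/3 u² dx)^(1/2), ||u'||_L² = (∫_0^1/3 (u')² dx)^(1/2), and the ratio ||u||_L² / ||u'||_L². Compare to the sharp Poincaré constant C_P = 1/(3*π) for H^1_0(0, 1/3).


||u||_L² / ||u'||_L² = 1/(12*π) < C_P = 1/(3*π).

u(x) = -5·sin(12*π·x), so u'(x) = -60*π*cos(12*π*x).
Writing u(x) = A·sin(kπx/L) with A = -5 and k = 4, use ∫_0^L sin²(kπx/L) dx = L/2 and ∫_0^L cos²(kπx/L) dx = L/2.
u² = 25·sin²(12*π·x) and (u')² = 3600*π^2·cos²(12*π·x), and each of sin², cos² integrates to L/2 = 1/6 over (0, 1/3).
∫_0^1/3 u² dx = 25/6, so ||u||_L² = 5*sqrt(6)/6.
∫_0^1/3 (u')² dx = 600*π^2, so ||u'||_L² = 10*sqrt(6)*π.
Ratio ||u||_L² / ||u'||_L² = 1/(12*π).
Sharp Poincaré constant on H^1_0(0, 1/3) is C_P = L/π = 1/(3*π), achieved by sin(3*π·x).
This is the k = 4 harmonic; the ratio L/(kπ) is strictly less than C_P = L/π, consistent with the sharp inequality ||u||_L² ≤ C_P ||u'||_L².


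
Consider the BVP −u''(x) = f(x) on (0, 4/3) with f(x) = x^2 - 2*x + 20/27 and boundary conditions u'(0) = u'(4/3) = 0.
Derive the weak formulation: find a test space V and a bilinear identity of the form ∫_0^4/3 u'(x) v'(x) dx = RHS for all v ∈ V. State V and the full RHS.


V = H^1(0, 4/3) (no boundary constraint on v; u is determined up to an additive constant); weak form: ∫_0^4/3 u'v' dx = ∫_0^4/3 (x^2 - 2*x + 20/27) v dx for all v ∈ V.

Multiply both sides by a test function v and integrate from 0 to 4/3:
  ∫_0^4/3 −u''(x) v(x) dx = ∫_0^4/3 f(x) v(x) dx.
Integrate the LHS by parts once:
  ∫_0^4/3 −u'' v dx = −[u'(x) v(x)]_0^4/3 + ∫_0^4/3 u'(x) v'(x) dx.
Thus ∫_0^4/3 u'(x) v'(x) dx = ∫_0^4/3 f(x) v(x) dx + [u'(x) v(x)]_0^4/3.
Choose V so that boundary terms are either known or forced to vanish.
u has homogeneous Neumann: u'(0) = u'(4/3) = 0. So [u' v]_0^4/3 = 0·v(4/3) − 0·v(0) = 0 for any v; take V = H^1(0, 4/3).
Weak formulation: find u (satisfying any essential BC) such that ∫_0^4/3 u'(x) v'(x) dx = ∫_0^4/3 f v dx for all v ∈ V (homogeneous Neumann, so boundary terms vanish).
Substituting f(x) = x^2 - 2*x + 20/27, the right-hand side is ∫_0^4/3 (x^2 - 2*x + 20/27) v dx.
Compatibility check (pure Neumann): taking v ≡ 1 ∈ V gives 0 = ∫_0^4/3 f dx + (0) − (0), i.e. ∫_0^4/3 f dx must equal u'(0) − u'(4/3) = 0. Indeed ∫_0^4/3 (x^2 - 2*x + 20/27) dx = 0, so the data are compatible. The solution is then unique only up to an additive constant (fix it e.g. by requiring ∫_0^4/3 u dx = 0).


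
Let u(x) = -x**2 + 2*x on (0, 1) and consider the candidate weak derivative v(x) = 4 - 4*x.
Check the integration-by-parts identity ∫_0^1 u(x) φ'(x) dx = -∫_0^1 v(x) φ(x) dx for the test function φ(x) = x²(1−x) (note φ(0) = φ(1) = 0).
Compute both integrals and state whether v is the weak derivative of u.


LHS = -1/15, RHS = -2/15. No, v is not the weak derivative of u.

u(x) = -x**2 + 2*x, classical derivative u'(x) = 2 - 2*x.
φ(x) = x²(1−x), so φ'(x) = x*(2 - 3*x).
Note φ(0) = φ(1) = 0, so the boundary term u·φ vanishes.
LHS = ∫_0^1 u(x) φ'(x) dx = ∫_0^1 (3*x^4 - 8*x^3 + 4*x^2) dx. Term by term:
  ∫_0^1 3*x^4 dx = 3/5;  ∫_0^1 -8*x^3 dx = -2;  ∫_0^1 4*x^2 dx = 4/3.
Sum: 3/5 − 2 + 4/3 = -1/15.
So LHS = -1/15.
∫_0^1 v(x) φ(x) dx = ∫_0^1 (4*x^4 - 8*x^3 + 4*x^2) dx. Term by term:
  ∫_0^1 4*x^4 dx = 4/5;  ∫_0^1 -8*x^3 dx = -2;  ∫_0^1 4*x^2 dx = 4/3.
Sum: 4/5 − 2 + 4/3 = 2/15.
So RHS = -∫_0^1 v(x) φ(x) dx = -2/15.
LHS − RHS = 1/15 ≠ 0, so the identity fails.
(For a valid weak derivative the identity must hold for EVERY test function, in particular this one. The failure shows v is NOT the weak derivative of u.)
Correct weak derivative would be u'(x) = 2 - 2*x.


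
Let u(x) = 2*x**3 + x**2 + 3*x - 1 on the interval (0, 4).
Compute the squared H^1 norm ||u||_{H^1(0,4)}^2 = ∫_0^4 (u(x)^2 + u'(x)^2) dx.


||u||_{H^1}^2 = 2612696/105

The H^1 norm (squared) on an interval (0, L) is
  ||u||_{H^1}^2 = ∫_0^L u(x)^2 dx + ∫_0^L u'(x)^2 dx.
Compute u'(x) = 6*x**2 + 2*x + 3.
Then u(x)^2 = 4*x**6 + 4*x**5 + 13*x**4 + 2*x**3 + 7*x**2 - 6*x + 1 and u'(x)^2 = 36*x**4 + 24*x**3 + 40*x**2 + 12*x + 9.
Integrate each monomial from 0 to 4 using ∫_0^4 c·x^n dx = c·4^(n+1)/(n+1):
  ∫_0^4 u(x)^2 dx = ∫_0^4 (4*x^6 + 4*x^5 + 13*x^4 + 2*x^3 + 7*x^2 - 6*x + 1) dx. Term by term:
    ∫_0^4 4*x^6 dx = 65536/7;  ∫_0^4 4*x^5 dx = 8192/3;  ∫_0^4 13*x^4 dx = 13312/5;
    ∫_0^4 2*x^3 dx = 128;  ∫_0^4 7*x^2 dx = 448/3;  ∫_0^4 -6*x dx = -48;
    ∫_0^4 1 dx = 4.
  Sum: 65536/7 + 8192/3 + 13312/5 + 128 + 448/3 − 48 + 4 = 524604/35.
  ∫_0^4 u'(x)^2 dx = ∫_0^4 (36*x^4 + 24*x^3 + 40*x^2 + 12*x + 9) dx. Term by term:
    ∫_0^4 36*x^4 dx = 36864/5;  ∫_0^4 24*x^3 dx = 1536;  ∫_0^4 40*x^2 dx = 2560/3;
    ∫_0^4 12*x dx = 96;  ∫_0^4 9 dx = 36.
  Sum: 36864/5 + 1536 + 2560/3 + 96 + 36 = 148412/15.
Adding: ||u||_{H^1}^2 = 524604/35 + 148412/15 = 2612696/105.


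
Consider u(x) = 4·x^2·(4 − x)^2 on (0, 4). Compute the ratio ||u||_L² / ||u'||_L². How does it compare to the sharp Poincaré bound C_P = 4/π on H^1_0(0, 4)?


||u||_L² / ||u'||_L² = 2*sqrt(3)/3 < C_P = 4/π.

u(x) = 4·x^2·(4 − x)^2, so u'(x) = 16*x*(x - 4)*(x - 2).
u(x) = 4·x^2·(4 − x)^2 vanishes at x = 0 and x = 4, so u ∈ H^1_0(0, 4). Differentiate via the product rule and integrate the resulting polynomials term by term.
  ∫_0^4 u² dx = ∫_0^4 (16*x^8 - 256*x^7 + 1536*x^6 - 4096*x^5 + 4096*x^4) dx. Term by term:
    ∫_0^4 16*x^8 dx = 4194304/9;  ∫_0^4 -256*x^7 dx = -2097152;  ∫_0^4 1536*x^6 dx = 25165824/7;
    ∫_0^4 -4096*x^5 dx = -8388608/3;  ∫_0^4 4096*x^4 dx = 4194304/5.
  Sum: 4194304/9 − 2097152 + 25165824/7 − 8388608/3 + 4194304/5 = 2097152/315.
  ∫_0^4 (u')² dx = ∫_0^4 (256*x^6 - 3072*x^5 + 13312*x^4 - 24576*x^3 + 16384*x^2) dx. Term by term:
    ∫_0^4 256*x^6 dx = 4194304/7;  ∫_0^4 -3072*x^5 dx = -2097152;  ∫_0^4 13312*x^4 dx = 13631488/5;
    ∫_0^4 -24576*x^3 dx = -1572864;  ∫_0^4 16384*x^2 dx = 1048576/3.
  Sum: 4194304/7 − 2097152 + 13631488/5 − 1572864 + 1048576/3 = 524288/105.
∫_0^4 u² dx = 2097152/315, so ||u||_L² = 1024*sqrt(70)/105.
∫_0^4 (u')² dx = 524288/105, so ||u'||_L² = 512*sqrt(210)/105.
Ratio ||u||_L² / ||u'||_L² = 2*sqrt(3)/3.
Sharp Poincaré constant on H^1_0(0, 4) is C_P = L/π = 4/π, achieved by sin(π/4·x).
A polynomial bump cannot attain the sharp Poincaré constant (only the first sine eigenfunction does), so the ratio is strictly less than C_P, consistent with ||u||_L² ≤ C_P ||u'||_L².


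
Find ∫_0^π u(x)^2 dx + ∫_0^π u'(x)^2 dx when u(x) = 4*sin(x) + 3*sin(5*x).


||u||_{H^1(0,π)}^2 = 133*π

u'(x) = 4*cos(x) + 15*cos(5*x).
Expand u² and (u')² and integrate term by term on (0, π), using: for integers n ≥ 1, ∫_0^π sin²(nx) dx = ∫_0^π cos²(nx) dx = π/2; for n ≠ n', ∫_0^π sin(nx)sin(n'x) dx = ∫_0^π cos(nx)cos(n'x) dx = 0; and by product-to-sum, ∫_0^π sin(nx)cos(n'x) dx = ½∫_0^π [sin((n+n')x) + sin((n−n')x)] dx, which is 0 when n+n' is even and 2n/(n²−n'²) when n+n' is odd (it need not vanish on (0, π)).
  u² squared terms: (3)²·∫sin(5x)² dx = 9·π/2 = 9*π/2;  (4)²·∫sin(x)² dx = 16·π/2 = 8*π.
  u² cross terms: 2·(3)·(4)·∫sin(5x)·sin(x) dx = 24·(0) = 0.
  So ∫_0^π u² dx = 9*π/2 + 8*π + 0 = 25*π/2.
  (u')² squared terms: (4)²·∫cos(x)² dx = 16·π/2 = 8*π;  (15)²·∫cos(5x)² dx = 225·π/2 = 225*π/2.
  (u')² cross terms: 2·(4)·(15)·∫cos(x)·cos(5x) dx = 120·(0) = 0.
  So ∫_0^π (u')² dx = 8*π + 225*π/2 + 0 = 241*π/2.
||u||_{H^1}^2 = (25*π/2) + (241*π/2) = 133*π.


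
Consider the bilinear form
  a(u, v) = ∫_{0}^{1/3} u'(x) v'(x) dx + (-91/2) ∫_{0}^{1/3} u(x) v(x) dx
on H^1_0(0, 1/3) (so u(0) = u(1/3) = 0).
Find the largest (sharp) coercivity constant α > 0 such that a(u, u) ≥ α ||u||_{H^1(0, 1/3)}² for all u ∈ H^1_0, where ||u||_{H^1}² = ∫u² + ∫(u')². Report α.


α = (-91 + 18*π^2)/(2*(1 + 9*π^2))

Coercivity of a(·,·) on H^1_0(0, 1/3) means a(u, u) ≥ α ||u||_{H^1}² for every u ∈ H^1_0.
The interval has length L = 1/3, and Poincaré/coercivity depend only on L. Here a(u, u) = ∫(u')² + (-91/2)·∫u².
Here c = -91/2 < 0 with |c| < (π/L)² = 9*π^2, so coercivity still holds. The condition a(u,u) ≥ α||u||_{H^1}² reads (1−α)∫(u')² ≥ (α−c)∫u². Any admissible α is ≤ 1 (rapidly oscillating u have ∫u²/∫(u')² → 0), and α = 1 would force 0 ≥ (1−c)∫u², impossible since c < 1; so 1−α > 0. By the sharp Poincaré inequality on H^1_0 of an interval of length L, ∫(u')² ≥ (π/L)²∫u² with equality for the first sine mode sin(π(x−x₀)/L) (x₀ the left endpoint), so the inequality holds for all u iff (1−α)(π/L)² ≥ α − c, i.e. α ≤ ((π/L)² + c)/((π/L)² + 1) = (1 + c(L/π)²)/(1 + (L/π)²). (Direct route, valid since c ≤ 0: Poincaré gives c∫u² ≥ c(L/π)²∫(u')², so a(u,u) ≥ (1 + c(L/π)²)∫(u')², while ||u||_{H^1}² ≤ (1 + (L/π)²)∫(u')²; dividing yields the same α.) With (π/L)² = 9*π^2 and c = -91/2, the largest admissible constant is α = ((π/L)² + c)/((π/L)² + 1).
Simplifying, α = (-91 + 18*π^2)/(2*(1 + 9*π^2)).


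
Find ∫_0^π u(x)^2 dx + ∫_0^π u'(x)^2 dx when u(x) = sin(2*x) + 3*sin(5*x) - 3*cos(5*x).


||u||_{H^1(0,π)}^2 = 208/7 + 473*π/2

u'(x) = 15*sin(5*x) + 2*cos(2*x) + 15*cos(5*x).
Expand u² and (u')² and integrate term by term on (0, π), using: for integers n ≥ 1, ∫_0^π sin²(nx) dx = ∫_0^π cos²(nx) dx = π/2; for n ≠ n', ∫_0^π sin(nx)sin(n'x) dx = ∫_0^π cos(nx)cos(n'x) dx = 0; and by product-to-sum, ∫_0^π sin(nx)cos(n'x) dx = ½∫_0^π [sin((n+n')x) + sin((n−n')x)] dx, which is 0 when n+n' is even and 2n/(n²−n'²) when n+n' is odd (it need not vanish on (0, π)).
  u² squared terms: (-3)²·∫cos(5x)² dx = 9·π/2 = 9*π/2;  (3)²·∫sin(5x)² dx = 9·π/2 = 9*π/2;  (1)²·∫sin(2x)² dx = 1·π/2 = π/2.
  u² cross terms: 2·(-3)·(3)·∫cos(5x)·sin(5x) dx = -18·(0) = 0;  2·(-3)·(1)·∫cos(5x)·sin(2x) dx = -6·(-4/21) = 8/7;  2·(3)·(1)·∫sin(5x)·sin(2x) dx = 6·(0) = 0.
  So ∫_0^π u² dx = 9*π/2 + 9*π/2 + π/2 + 0 + 8/7 + 0 = 8/7 + 19*π/2.
  (u')² squared terms: (2)²·∫cos(2x)² dx = 4·π/2 = 2*π;  (15)²·∫cos(5x)² dx = 225·π/2 = 225*π/2;  (15)²·∫sin(5x)² dx = 225·π/2 = 225*π/2.
  (u')² cross terms: 2·(2)·(15)·∫cos(2x)·cos(5x) dx = 60·(0) = 0;  2·(2)·(15)·∫cos(2x)·sin(5x) dx = 60·(10/21) = 200/7;  2·(15)·(15)·∫cos(5x)·sin(5x) dx = 450·(0) = 0.
  So ∫_0^π (u')² dx = 2*π + 225*π/2 + 225*π/2 + 0 + 200/7 + 0 = 200/7 + 227*π.
||u||_{H^1}^2 = (8/7 + 19*π/2) + (200/7 + 227*π) = 208/7 + 473*π/2.


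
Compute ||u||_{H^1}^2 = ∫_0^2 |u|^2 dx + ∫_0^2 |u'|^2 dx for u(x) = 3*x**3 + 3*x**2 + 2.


||u||_{H^1}^2 = 10840/7

The H^1 norm (squared) on an interval (0, L) is
  ||u||_{H^1}^2 = ∫_0^L u(x)^2 dx + ∫_0^L u'(x)^2 dx.
Compute u'(x) = 9*x**2 + 6*x.
Then u(x)^2 = 9*x**6 + 18*x**5 + 9*x**4 + 12*x**3 + 12*x**2 + 4 and u'(x)^2 = 81*x**4 + 108*x**3 + 36*x**2.
Integrate each monomial from 0 to 2 using ∫_0^2 c·x^n dx = c·2^(n+1)/(n+1):
  ∫_0^2 u(x)^2 dx = ∫_0^2 (9*x^6 + 18*x^5 + 9*x^4 + 12*x^3 + 12*x^2 + 4) dx. Term by term:
    ∫_0^2 9*x^6 dx = 1152/7;  ∫_0^2 18*x^5 dx = 192;  ∫_0^2 9*x^4 dx = 288/5;
    ∫_0^2 12*x^3 dx = 48;  ∫_0^2 12*x^2 dx = 32;  ∫_0^2 4 dx = 8.
  Sum: 1152/7 + 192 + 288/5 + 48 + 32 + 8 = 17576/35.
  ∫_0^2 u'(x)^2 dx = ∫_0^2 (81*x^4 + 108*x^3 + 36*x^2) dx. Term by term:
    ∫_0^2 81*x^4 dx = 2592/5;  ∫_0^2 108*x^3 dx = 432;  ∫_0^2 36*x^2 dx = 96.
  Sum: 2592/5 + 432 + 96 = 5232/5.
Adding: ||u||_{H^1}^2 = 17576/35 + 5232/5 = 10840/7.


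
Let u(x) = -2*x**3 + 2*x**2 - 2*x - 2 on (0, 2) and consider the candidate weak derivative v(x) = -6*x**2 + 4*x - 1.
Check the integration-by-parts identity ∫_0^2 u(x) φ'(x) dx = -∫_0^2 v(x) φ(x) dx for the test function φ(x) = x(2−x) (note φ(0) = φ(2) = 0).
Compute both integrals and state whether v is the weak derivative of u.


LHS = 104/15, RHS = 28/5. No, v is not the weak derivative of u.

u(x) = -2*x**3 + 2*x**2 - 2*x - 2, classical derivative u'(x) = -6*x**2 + 4*x - 2.
φ(x) = x(2−x), so φ'(x) = 2 - 2*x.
Note φ(0) = φ(2) = 0, so the boundary term u·φ vanishes.
LHS = ∫_0^2 u(x) φ'(x) dx = ∫_0^2 (4*x^4 - 8*x^3 + 8*x^2 - 4) dx. Term by term:
  ∫_0^2 4*x^4 dx = 128/5;  ∫_0^2 -8*x^3 dx = -32;  ∫_0^2 8*x^2 dx = 64/3;
  ∫_0^2 -4 dx = -8.
Sum: 128/5 − 32 + 64/3 − 8 = 104/15.
So LHS = 104/15.
∫_0^2 v(x) φ(x) dx = ∫_0^2 (6*x^4 - 16*x^3 + 9*x^2 - 2*x) dx. Term by term:
  ∫_0^2 6*x^4 dx = 192/5;  ∫_0^2 -16*x^3 dx = -64;  ∫_0^2 9*x^2 dx = 24;
  ∫_0^2 -2*x dx = -4.
Sum: 192/5 − 64 + 24 − 4 = -28/5.
So RHS = -∫_0^2 v(x) φ(x) dx = 28/5.
LHS − RHS = 4/3 ≠ 0, so the identity fails.
(For a valid weak derivative the identity must hold for EVERY test function, in particular this one. The failure shows v is NOT the weak derivative of u.)
Correct weak derivative would be u'(x) = -6*x**2 + 4*x - 2.


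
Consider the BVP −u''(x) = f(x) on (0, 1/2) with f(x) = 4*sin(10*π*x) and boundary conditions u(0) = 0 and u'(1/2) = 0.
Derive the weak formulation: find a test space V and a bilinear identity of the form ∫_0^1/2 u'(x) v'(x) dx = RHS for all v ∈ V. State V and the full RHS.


V = {v ∈ H^1(0, 1/2) : v(0) = 0} (test functions vanish at x = 0 where u is specified); weak form: ∫_0^1/2 u'v' dx = ∫_0^1/2 (4*sin(10*π*x)) v dx for all v ∈ V.

Multiply both sides by a test function v and integrate from 0 to 1/2:
  ∫_0^1/2 −u''(x) v(x) dx = ∫_0^1/2 f(x) v(x) dx.
Integrate the LHS by parts once:
  ∫_0^1/2 −u'' v dx = −[u'(x) v(x)]_0^1/2 + ∫_0^1/2 u'(x) v'(x) dx.
Thus ∫_0^1/2 u'(x) v'(x) dx = ∫_0^1/2 f(x) v(x) dx + [u'(x) v(x)]_0^1/2.
Choose V so that boundary terms are either known or forced to vanish.
Mixed BC: u(0) = 0 (Dirichlet) and u'(1/2) = 0 (Neumann). Define V = {v ∈ H^1(0, 1/2) : v(0) = 0}. Then [u' v]_0^1/2 = u'(1/2)·v(1/2) − u'(0)·0 = 0.
Weak formulation: find u (satisfying any essential BC) such that ∫_0^1/2 u'(x) v'(x) dx = ∫_0^1/2 f v dx for all v ∈ V (Dirichlet at 0 absorbed into V; the Neumann datum at x = 1/2 is zero, so no boundary term remains).
Substituting f(x) = 4*sin(10*π*x), the right-hand side is ∫_0^1/2 (4*sin(10*π*x)) v dx.


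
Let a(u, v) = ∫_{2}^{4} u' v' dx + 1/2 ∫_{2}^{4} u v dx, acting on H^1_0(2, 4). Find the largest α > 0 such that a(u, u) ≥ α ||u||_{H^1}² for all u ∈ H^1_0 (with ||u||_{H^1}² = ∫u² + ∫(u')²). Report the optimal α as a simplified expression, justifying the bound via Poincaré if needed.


α = (2 + π^2)/(4 + π^2)

Coercivity of a(·,·) on H^1_0(2, 4) means a(u, u) ≥ α ||u||_{H^1}² for every u ∈ H^1_0.
The interval has length L = 2, and Poincaré/coercivity depend only on L. Here a(u, u) = ∫(u')² + (1/2)·∫u².
Here 0 < c = 1/2 < 1. The condition a(u,u) ≥ α||u||_{H^1}² reads (1−α)∫(u')² ≥ (α−c)∫u². Any admissible α is ≤ 1 (rapidly oscillating u have ∫u²/∫(u')² → 0), and α = 1 would force 0 ≥ (1−c)∫u², impossible since c < 1; so 1−α > 0. By the sharp Poincaré inequality on H^1_0 of an interval of length L, ∫(u')² ≥ (π/L)²∫u² with equality for the first sine mode sin(π(x−x₀)/L) (x₀ the left endpoint), so the inequality holds for all u iff (1−α)(π/L)² ≥ α − c, i.e. α ≤ ((π/L)² + c)/((π/L)² + 1) = (1 + c(L/π)²)/(1 + (L/π)²). With (π/L)² = π^2/4 and c = 1/2, the largest admissible constant is α = ((π/L)² + c)/((π/L)² + 1).
Simplifying, α = (2 + π^2)/(4 + π^2).


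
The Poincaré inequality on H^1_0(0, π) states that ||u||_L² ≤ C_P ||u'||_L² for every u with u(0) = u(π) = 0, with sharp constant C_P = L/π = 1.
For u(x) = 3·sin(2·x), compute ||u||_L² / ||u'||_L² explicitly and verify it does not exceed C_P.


||u||_L² / ||u'||_L² = 1/2 < C_P = 1.

u(x) = 3·sin(2·x), so u'(x) = 6*cos(2*x).
Writing u(x) = A·sin(kπx/L) with A = 3 and k = 2, use ∫_0^L sin²(kπx/L) dx = L/2 and ∫_0^L cos²(kπx/L) dx = L/2.
u² = 9·sin²(2·x) and (u')² = 36·cos²(2·x), and each of sin², cos² integrates to L/2 = π/2 over (0, π).
∫_0^π u² dx = 9*π/2, so ||u||_L² = 3*sqrt(2)*sqrt(π)/2.
∫_0^π (u')² dx = 18*π, so ||u'||_L² = 3*sqrt(2)*sqrt(π).
Ratio ||u||_L² / ||u'||_L² = 1/2.
Sharp Poincaré constant on H^1_0(0, π) is C_P = L/π = 1, achieved by sin(x).
This is the k = 2 harmonic; the ratio L/(kπ) is strictly less than C_P = L/π, consistent with the sharp inequality ||u||_L² ≤ C_P ||u'||_L².


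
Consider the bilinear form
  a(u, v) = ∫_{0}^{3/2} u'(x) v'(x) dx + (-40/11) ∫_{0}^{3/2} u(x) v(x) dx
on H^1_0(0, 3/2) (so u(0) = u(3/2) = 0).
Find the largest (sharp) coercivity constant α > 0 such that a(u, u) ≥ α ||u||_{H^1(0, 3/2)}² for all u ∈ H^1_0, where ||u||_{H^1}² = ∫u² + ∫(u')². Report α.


α = 4*(-90 + 11*π^2)/(11*(9 + 4*π^2))

Coercivity of a(·,·) on H^1_0(0, 3/2) means a(u, u) ≥ α ||u||_{H^1}² for every u ∈ H^1_0.
The interval has length L = 3/2, and Poincaré/coercivity depend only on L. Here a(u, u) = ∫(u')² + (-40/11)·∫u².
Here c = -40/11 < 0 with |c| < (π/L)² = 4*π^2/9, so coercivity still holds. The condition a(u,u) ≥ α||u||_{H^1}² reads (1−α)∫(u')² ≥ (α−c)∫u². Any admissible α is ≤ 1 (rapidly oscillating u have ∫u²/∫(u')² → 0), and α = 1 would force 0 ≥ (1−c)∫u², impossible since c < 1; so 1−α > 0. By the sharp Poincaré inequality on H^1_0 of an interval of length L, ∫(u')² ≥ (π/L)²∫u² with equality for the first sine mode sin(π(x−x₀)/L) (x₀ the left endpoint), so the inequality holds for all u iff (1−α)(π/L)² ≥ α − c, i.e. α ≤ ((π/L)² + c)/((π/L)² + 1) = (1 + c(L/π)²)/(1 + (L/π)²). (Direct route, valid since c ≤ 0: Poincaré gives c∫u² ≥ c(L/π)²∫(u')², so a(u,u) ≥ (1 + c(L/π)²)∫(u')², while ||u||_{H^1}² ≤ (1 + (L/π)²)∫(u')²; dividing yields the same α.) With (π/L)² = 4*π^2/9 and c = -40/11, the largest admissible constant is α = ((π/L)² + c)/((π/L)² + 1).
Simplifying, α = 4*(-90 + 11*π^2)/(11*(9 + 4*π^2)).


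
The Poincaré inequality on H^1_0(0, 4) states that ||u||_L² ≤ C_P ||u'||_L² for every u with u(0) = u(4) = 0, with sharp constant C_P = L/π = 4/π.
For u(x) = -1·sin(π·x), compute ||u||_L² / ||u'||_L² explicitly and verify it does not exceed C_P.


||u||_L² / ||u'||_L² = 1/π < C_P = 4/π.

u(x) = -1·sin(π·x), so u'(x) = -π*cos(π*x).
Writing u(x) = A·sin(kπx/L) with A = -1 and k = 4, use ∫_0^L sin²(kπx/L) dx = L/2 and ∫_0^L cos²(kπx/L) dx = L/2.
u² = 1·sin²(π·x) and (u')² = π^2·cos²(π·x), and each of sin², cos² integrates to L/2 = 2 over (0, 4).
∫_0^4 u² dx = 2, so ||u||_L² = sqrt(2).
∫_0^4 (u')² dx = 2*π^2, so ||u'||_L² = sqrt(2)*π.
Ratio ||u||_L² / ||u'||_L² = 1/π.
Sharp Poincaré constant on H^1_0(0, 4) is C_P = L/π = 4/π, achieved by sin(π/4·x).
This is the k = 4 harmonic; the ratio L/(kπ) is strictly less than C_P = L/π, consistent with the sharp inequality ||u||_L² ≤ C_P ||u'||_L².


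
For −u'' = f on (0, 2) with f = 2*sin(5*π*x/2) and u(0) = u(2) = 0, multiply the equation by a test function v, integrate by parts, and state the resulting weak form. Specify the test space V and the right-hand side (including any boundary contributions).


V = H^1_0(0, 2) (so v(0) = v(2) = 0); weak form: ∫_0^2 u'v' dx = ∫_0^2 (2*sin(5*π*x/2)) v dx for all v ∈ V.

Multiply both sides by a test function v and integrate from 0 to 2:
  ∫_0^2 −u''(x) v(x) dx = ∫_0^2 f(x) v(x) dx.
Integrate the LHS by parts once:
  ∫_0^2 −u'' v dx = −[u'(x) v(x)]_0^2 + ∫_0^2 u'(x) v'(x) dx.
Thus ∫_0^2 u'(x) v'(x) dx = ∫_0^2 f(x) v(x) dx + [u'(x) v(x)]_0^2.
Choose V so that boundary terms are either known or forced to vanish.
u is Dirichlet: u(0) = u(2) = 0. Let V = H^1_0(0, 2); then v(0) = v(2) = 0, and [u' v]_0^2 = 0.
Weak formulation: find u (satisfying any essential BC) such that ∫_0^2 u'(x) v'(x) dx = ∫_0^2 f v dx for all v ∈ V.
Substituting f(x) = 2*sin(5*π*x/2), the right-hand side is ∫_0^2 (2*sin(5*π*x/2)) v dx.


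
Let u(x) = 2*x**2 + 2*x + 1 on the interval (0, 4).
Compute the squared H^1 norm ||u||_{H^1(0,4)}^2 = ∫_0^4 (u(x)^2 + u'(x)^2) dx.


||u||_{H^1}^2 = 10116/5

The H^1 norm (squared) on an interval (0, L) is
  ||u||_{H^1}^2 = ∫_0^L u(x)^2 dx + ∫_0^L u'(x)^2 dx.
Compute u'(x) = 4*x + 2.
Then u(x)^2 = 4*x**4 + 8*x**3 + 8*x**2 + 4*x + 1 and u'(x)^2 = 16*x**2 + 16*x + 4.
Integrate each monomial from 0 to 4 using ∫_0^4 c·x^n dx = c·4^(n+1)/(n+1):
  ∫_0^4 u(x)^2 dx = ∫_0^4 (4*x^4 + 8*x^3 + 8*x^2 + 4*x + 1) dx. Term by term:
    ∫_0^4 4*x^4 dx = 4096/5;  ∫_0^4 8*x^3 dx = 512;  ∫_0^4 8*x^2 dx = 512/3;
    ∫_0^4 4*x dx = 32;  ∫_0^4 1 dx = 4.
  Sum: 4096/5 + 512 + 512/3 + 32 + 4 = 23068/15.
  ∫_0^4 u'(x)^2 dx = ∫_0^4 (16*x^2 + 16*x + 4) dx. Term by term:
    ∫_0^4 16*x^2 dx = 1024/3;  ∫_0^4 16*x dx = 128;  ∫_0^4 4 dx = 16.
  Sum: 1024/3 + 128 + 16 = 1456/3.
Adding: ||u||_{H^1}^2 = 23068/15 + 1456/3 = 10116/5.


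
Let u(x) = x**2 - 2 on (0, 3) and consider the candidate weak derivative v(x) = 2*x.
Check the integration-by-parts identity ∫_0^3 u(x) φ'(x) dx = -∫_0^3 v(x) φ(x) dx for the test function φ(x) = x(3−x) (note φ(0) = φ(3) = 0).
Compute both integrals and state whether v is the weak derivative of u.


LHS = -27/2, RHS = -27/2. Yes, v = u' weakly.

u(x) = x**2 - 2, classical derivative u'(x) = 2*x.
φ(x) = x(3−x), so φ'(x) = 3 - 2*x.
Note φ(0) = φ(3) = 0, so the boundary term u·φ vanishes.
LHS = ∫_0^3 u(x) φ'(x) dx = ∫_0^3 (-2*x^3 + 3*x^2 + 4*x - 6) dx. Term by term:
  ∫_0^3 -2*x^3 dx = -81/2;  ∫_0^3 3*x^2 dx = 27;  ∫_0^3 4*x dx = 18;
  ∫_0^3 -6 dx = -18.
Sum: -81/2 + 27 + 18 − 18 = -27/2.
So LHS = -27/2.
∫_0^3 v(x) φ(x) dx = ∫_0^3 (-2*x^3 + 6*x^2) dx. Term by term:
  ∫_0^3 -2*x^3 dx = -81/2;  ∫_0^3 6*x^2 dx = 54.
Sum: -81/2 + 54 = 27/2.
So RHS = -∫_0^3 v(x) φ(x) dx = -27/2.
LHS = RHS, so the identity holds for this test φ.
Moreover u is smooth here and v(x) = u'(x) = 2*x pointwise, so the identity holds for every test function. Hence v is the weak derivative of u.


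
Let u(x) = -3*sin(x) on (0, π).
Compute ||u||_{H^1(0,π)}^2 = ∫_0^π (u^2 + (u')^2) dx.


||u||_{H^1(0,π)}^2 = 9*π

u'(x) = -3*cos(x).
Expand u² and (u')² and integrate term by term on (0, π), using: for integers n ≥ 1, ∫_0^π sin²(nx) dx = ∫_0^π cos²(nx) dx = π/2; for n ≠ n', ∫_0^π sin(nx)sin(n'x) dx = ∫_0^π cos(nx)cos(n'x) dx = 0; and by product-to-sum, ∫_0^π sin(nx)cos(n'x) dx = ½∫_0^π [sin((n+n')x) + sin((n−n')x)] dx, which is 0 when n+n' is even and 2n/(n²−n'²) when n+n' is odd (it need not vanish on (0, π)).
  u² squared terms: (-3)²·∫sin(x)² dx = 9·π/2 = 9*π/2.
  So ∫_0^π u² dx = 9*π/2.
  (u')² squared terms: (-3)²·∫cos(x)² dx = 9·π/2 = 9*π/2.
  So ∫_0^π (u')² dx = 9*π/2.
||u||_{H^1}^2 = (9*π/2) + (9*π/2) = 9*π.


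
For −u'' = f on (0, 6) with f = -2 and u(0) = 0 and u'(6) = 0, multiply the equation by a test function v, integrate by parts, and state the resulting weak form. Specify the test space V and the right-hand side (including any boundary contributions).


V = {v ∈ H^1(0, 6) : v(0) = 0} (test functions vanish at x = 0 where u is specified); weak form: ∫_0^6 u'v' dx = ∫_0^6 (-2) v dx for all v ∈ V.

Multiply both sides by a test function v and integrate from 0 to 6:
  ∫_0^6 −u''(x) v(x) dx = ∫_0^6 f(x) v(x) dx.
Integrate the LHS by parts once:
  ∫_0^6 −u'' v dx = −[u'(x) v(x)]_0^6 + ∫_0^6 u'(x) v'(x) dx.
Thus ∫_0^6 u'(x) v'(x) dx = ∫_0^6 f(x) v(x) dx + [u'(x) v(x)]_0^6.
Choose V so that boundary terms are either known or forced to vanish.
Mixed BC: u(0) = 0 (Dirichlet) and u'(6) = 0 (Neumann). Define V = {v ∈ H^1(0, 6) : v(0) = 0}. Then [u' v]_0^6 = u'(6)·v(6) − u'(0)·0 = 0.
Weak formulation: find u (satisfying any essential BC) such that ∫_0^6 u'(x) v'(x) dx = ∫_0^6 f v dx for all v ∈ V (Dirichlet at 0 absorbed into V; the Neumann datum at x = 6 is zero, so no boundary term remains).
Substituting f(x) = -2, the right-hand side is ∫_0^6 (-2) v dx.


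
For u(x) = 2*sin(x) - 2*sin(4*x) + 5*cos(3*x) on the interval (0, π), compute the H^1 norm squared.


||u||_{H^1(0,π)}^2 = -1600/7 + 163*π

u'(x) = -15*sin(3*x) + 2*cos(x) - 8*cos(4*x).
Expand u² and (u')² and integrate term by term on (0, π), using: for integers n ≥ 1, ∫_0^π sin²(nx) dx = ∫_0^π cos²(nx) dx = π/2; for n ≠ n', ∫_0^π sin(nx)sin(n'x) dx = ∫_0^π cos(nx)cos(n'x) dx = 0; and by product-to-sum, ∫_0^π sin(nx)cos(n'x) dx = ½∫_0^π [sin((n+n')x) + sin((n−n')x)] dx, which is 0 when n+n' is even and 2n/(n²−n'²) when n+n' is odd (it need not vanish on (0, π)).
  u² squared terms: (-2)²·∫sin(4x)² dx = 4·π/2 = 2*π;  (2)²·∫sin(x)² dx = 4·π/2 = 2*π;  (5)²·∫cos(3x)² dx = 25·π/2 = 25*π/2.
  u² cross terms: 2·(-2)·(2)·∫sin(4x)·sin(x) dx = -8·(0) = 0;  2·(-2)·(5)·∫sin(4x)·cos(3x) dx = -20·(8/7) = -160/7;  2·(2)·(5)·∫sin(x)·cos(3x) dx = 20·(0) = 0.
  So ∫_0^π u² dx = 2*π + 2*π + 25*π/2 + 0 − 160/7 + 0 = -160/7 + 33*π/2.
  (u')² squared terms: (-15)²·∫sin(3x)² dx = 225·π/2 = 225*π/2;  (-8)²·∫cos(4x)² dx = 64·π/2 = 32*π;  (2)²·∫cos(x)² dx = 4·π/2 = 2*π.
  (u')² cross terms: 2·(-15)·(-8)·∫sin(3x)·cos(4x) dx = 240·(-6/7) = -1440/7;  2·(-15)·(2)·∫sin(3x)·cos(x) dx = -60·(0) = 0;  2·(-8)·(2)·∫cos(4x)·cos(x) dx = -32·(0) = 0.
  So ∫_0^π (u')² dx = 225*π/2 + 32*π + 2*π − 1440/7 + 0 + 0 = -1440/7 + 293*π/2.
||u||_{H^1}^2 = (-160/7 + 33*π/2) + (-1440/7 + 293*π/2) = -1600/7 + 163*π.


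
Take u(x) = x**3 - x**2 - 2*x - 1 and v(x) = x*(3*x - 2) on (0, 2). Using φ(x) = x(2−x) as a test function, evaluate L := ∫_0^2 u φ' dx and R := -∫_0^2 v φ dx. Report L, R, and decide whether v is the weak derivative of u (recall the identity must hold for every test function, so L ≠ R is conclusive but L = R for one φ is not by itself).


LHS = 8/15, RHS = -32/15. No, v is not the weak derivative of u.

u(x) = x**3 - x**2 - 2*x - 1, classical derivative u'(x) = 3*x**2 - 2*x - 2.
φ(x) = x(2−x), so φ'(x) = 2 - 2*x.
Note φ(0) = φ(2) = 0, so the boundary term u·φ vanishes.
LHS = ∫_0^2 u(x) φ'(x) dx = ∫_0^2 (-2*x^4 + 4*x^3 + 2*x^2 - 2*x - 2) dx. Term by term:
  ∫_0^2 -2*x^4 dx = -64/5;  ∫_0^2 4*x^3 dx = 16;  ∫_0^2 2*x^2 dx = 16/3;
  ∫_0^2 -2*x dx = -4;  ∫_0^2 -2 dx = -4.
Sum: -64/5 + 16 + 16/3 − 4 − 4 = 8/15.
So LHS = 8/15.
∫_0^2 v(x) φ(x) dx = ∫_0^2 (-3*x^4 + 8*x^3 - 4*x^2) dx. Term by term:
  ∫_0^2 -3*x^4 dx = -96/5;  ∫_0^2 8*x^3 dx = 32;  ∫_0^2 -4*x^2 dx = -32/3.
Sum: -96/5 + 32 − 32/3 = 32/15.
So RHS = -∫_0^2 v(x) φ(x) dx = -32/15.
LHS − RHS = 8/3 ≠ 0, so the identity fails.
(For a valid weak derivative the identity must hold for EVERY test function, in particular this one. The failure shows v is NOT the weak derivative of u.)
Correct weak derivative would be u'(x) = 3*x**2 - 2*x - 2.


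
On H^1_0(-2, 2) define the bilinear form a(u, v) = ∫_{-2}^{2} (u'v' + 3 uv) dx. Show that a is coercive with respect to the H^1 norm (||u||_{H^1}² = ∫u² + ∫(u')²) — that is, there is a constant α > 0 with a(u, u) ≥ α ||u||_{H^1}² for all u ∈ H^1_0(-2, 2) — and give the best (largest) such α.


α = 1

Coercivity of a(·,·) on H^1_0(-2, 2) means a(u, u) ≥ α ||u||_{H^1}² for every u ∈ H^1_0.
The interval has length L = 4, and Poincaré/coercivity depend only on L. Here a(u, u) = ∫(u')² + (3)·∫u².
Here c = 3 ≥ 1, so a(u,u) = ∫(u')² + c∫u² ≥ ∫(u')² + ∫u² = ||u||_{H^1}², i.e. α = 1 works. No larger α is possible: a(u,u) ≥ α||u||_{H^1}² means (1−α)∫(u')² ≥ (α−c)∫u², and for the modes u_n = sin(nπ(x−x₀)/L) (x₀ the left endpoint) one has ∫u_n²/∫(u_n')² = (L/(nπ))² → 0, so a(u_n,u_n)/||u_n||_{H^1}² → 1. Hence the optimal constant is α = 1.
Therefore α = 1.


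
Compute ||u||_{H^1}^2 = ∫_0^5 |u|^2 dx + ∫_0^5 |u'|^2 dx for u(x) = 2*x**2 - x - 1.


||u||_{H^1}^2 = 7055/3

The H^1 norm (squared) on an interval (0, L) is
  ||u||_{H^1}^2 = ∫_0^L u(x)^2 dx + ∫_0^L u'(x)^2 dx.
Compute u'(x) = 4*x - 1.
Then u(x)^2 = 4*x**4 - 4*x**3 - 3*x**2 + 2*x + 1 and u'(x)^2 = 16*x**2 - 8*x + 1.
Integrate each monomial from 0 to 5 using ∫_0^5 c·x^n dx = c·5^(n+1)/(n+1):
  ∫_0^5 u(x)^2 dx = ∫_0^5 (4*x^4 - 4*x^3 - 3*x^2 + 2*x + 1) dx. Term by term:
    ∫_0^5 4*x^4 dx = 2500;  ∫_0^5 -4*x^3 dx = -625;  ∫_0^5 -3*x^2 dx = -125;
    ∫_0^5 2*x dx = 25;  ∫_0^5 1 dx = 5.
  Sum: 2500 − 625 − 125 + 25 + 5 = 1780.
  ∫_0^5 u'(x)^2 dx = ∫_0^5 (16*x^2 - 8*x + 1) dx. Term by term:
    ∫_0^5 16*x^2 dx = 2000/3;  ∫_0^5 -8*x dx = -100;  ∫_0^5 1 dx = 5.
  Sum: 2000/3 − 100 + 5 = 1715/3.
Adding: ||u||_{H^1}^2 = 1780 + 1715/3 = 7055/3.


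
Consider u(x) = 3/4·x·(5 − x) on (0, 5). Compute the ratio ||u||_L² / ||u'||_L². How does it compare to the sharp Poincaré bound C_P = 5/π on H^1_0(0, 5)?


||u||_L² / ||u'||_L² = sqrt(10)/2 < C_P = 5/π.

u(x) = 3/4·x·(5 − x), so u'(x) = 15/4 - 3*x/2.
u(x) = 3/4·x·(5 − x) vanishes at x = 0 and x = 5, so u ∈ H^1_0(0, 5). Differentiate via the product rule and integrate the resulting polynomials term by term.
  ∫_0^5 u² dx = ∫_0^5 (9*x^4/16 - 45*x^3/8 + 225*x^2/16) dx. Term by term:
    ∫_0^5 9*x^4/16 dx = 5625/16;  ∫_0^5 -45*x^3/8 dx = -28125/32;  ∫_0^5 225*x^2/16 dx = 9375/16.
  Sum: 5625/16 − 28125/32 + 9375/16 = 1875/32.
  ∫_0^5 (u')² dx = ∫_0^5 (9*x^2/4 - 45*x/4 + 225/16) dx. Term by term:
    ∫_0^5 9*x^2/4 dx = 375/4;  ∫_0^5 -45*x/4 dx = -1125/8;  ∫_0^5 225/16 dx = 1125/16.
  Sum: 375/4 − 1125/8 + 1125/16 = 375/16.
∫_0^5 u² dx = 1875/32, so ||u||_L² = 25*sqrt(6)/8.
∫_0^5 (u')² dx = 375/16, so ||u'||_L² = 5*sqrt(15)/4.
Ratio ||u||_L² / ||u'||_L² = sqrt(10)/2.
Sharp Poincaré constant on H^1_0(0, 5) is C_P = L/π = 5/π, achieved by sin(π/5·x).
A polynomial bump cannot attain the sharp Poincaré constant (only the first sine eigenfunction does), so the ratio is strictly less than C_P, consistent with ||u||_L² ≤ C_P ||u'||_L².


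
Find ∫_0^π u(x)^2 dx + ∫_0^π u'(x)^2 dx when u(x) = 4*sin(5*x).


||u||_{H^1(0,π)}^2 = 208*π

u'(x) = 20*cos(5*x).
Expand u² and (u')² and integrate term by term on (0, π), using: for integers n ≥ 1, ∫_0^π sin²(nx) dx = ∫_0^π cos²(nx) dx = π/2; for n ≠ n', ∫_0^π sin(nx)sin(n'x) dx = ∫_0^π cos(nx)cos(n'x) dx = 0; and by product-to-sum, ∫_0^π sin(nx)cos(n'x) dx = ½∫_0^π [sin((n+n')x) + sin((n−n')x)] dx, which is 0 when n+n' is even and 2n/(n²−n'²) when n+n' is odd (it need not vanish on (0, π)).
  u² squared terms: (4)²·∫sin(5x)² dx = 16·π/2 = 8*π.
  So ∫_0^π u² dx = 8*π.
  (u')² squared terms: (20)²·∫cos(5x)² dx = 400·π/2 = 200*π.
  So ∫_0^π (u')² dx = 200*π.
||u||_{H^1}^2 = (8*π) + (200*π) = 208*π.


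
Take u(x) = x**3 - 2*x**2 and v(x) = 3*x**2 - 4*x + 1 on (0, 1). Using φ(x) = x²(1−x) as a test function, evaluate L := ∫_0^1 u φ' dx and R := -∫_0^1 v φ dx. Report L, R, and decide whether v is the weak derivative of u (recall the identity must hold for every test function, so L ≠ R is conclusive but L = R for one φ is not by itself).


LHS = 1/10, RHS = 1/60. No, v is not the weak derivative of u.

u(x) = x**3 - 2*x**2, classical derivative u'(x) = 3*x**2 - 4*x.
φ(x) = x²(1−x), so φ'(x) = x*(2 - 3*x).
Note φ(0) = φ(1) = 0, so the boundary term u·φ vanishes.
LHS = ∫_0^1 u(x) φ'(x) dx = ∫_0^1 (-3*x^5 + 8*x^4 - 4*x^3) dx. Term by term:
  ∫_0^1 -3*x^5 dx = -1/2;  ∫_0^1 8*x^4 dx = 8/5;  ∫_0^1 -4*x^3 dx = -1.
Sum: -1/2 + 8/5 − 1 = 1/10.
So LHS = 1/10.
∫_0^1 v(x) φ(x) dx = ∫_0^1 (-3*x^5 + 7*x^4 - 5*x^3 + x^2) dx. Term by term:
  ∫_0^1 -3*x^5 dx = -1/2;  ∫_0^1 7*x^4 dx = 7/5;  ∫_0^1 -5*x^3 dx = -5/4;
  ∫_0^1 x^2 dx = 1/3.
Sum: -1/2 + 7/5 − 5/4 + 1/3 = -1/60.
So RHS = -∫_0^1 v(x) φ(x) dx = 1/60.
LHS − RHS = 1/12 ≠ 0, so the identity fails.
(For a valid weak derivative the identity must hold for EVERY test function, in particular this one. The failure shows v is NOT the weak derivative of u.)
Correct weak derivative would be u'(x) = 3*x**2 - 4*x.


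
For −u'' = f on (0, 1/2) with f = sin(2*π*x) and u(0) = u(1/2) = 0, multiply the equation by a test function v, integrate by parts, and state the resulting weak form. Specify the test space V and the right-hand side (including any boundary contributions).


V = H^1_0(0, 1/2) (so v(0) = v(1/2) = 0); weak form: ∫_0^1/2 u'v' dx = ∫_0^1/2 (sin(2*π*x)) v dx for all v ∈ V.

Multiply both sides by a test function v and integrate from 0 to 1/2:
  ∫_0^1/2 −u''(x) v(x) dx = ∫_0^1/2 f(x) v(x) dx.
Integrate the LHS by parts once:
  ∫_0^1/2 −u'' v dx = −[u'(x) v(x)]_0^1/2 + ∫_0^1/2 u'(x) v'(x) dx.
Thus ∫_0^1/2 u'(x) v'(x) dx = ∫_0^1/2 f(x) v(x) dx + [u'(x) v(x)]_0^1/2.
Choose V so that boundary terms are either known or forced to vanish.
u is Dirichlet: u(0) = u(1/2) = 0. Let V = H^1_0(0, 1/2); then v(0) = v(1/2) = 0, and [u' v]_0^1/2 = 0.
Weak formulation: find u (satisfying any essential BC) such that ∫_0^1/2 u'(x) v'(x) dx = ∫_0^1/2 f v dx for all v ∈ V.
Substituting f(x) = sin(2*π*x), the right-hand side is ∫_0^1/2 (sin(2*π*x)) v dx.


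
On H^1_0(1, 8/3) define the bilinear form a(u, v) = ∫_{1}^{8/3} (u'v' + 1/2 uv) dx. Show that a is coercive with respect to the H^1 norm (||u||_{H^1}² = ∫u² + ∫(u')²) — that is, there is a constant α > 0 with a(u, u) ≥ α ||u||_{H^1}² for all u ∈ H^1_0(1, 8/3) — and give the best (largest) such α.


α = (25 + 18*π^2)/(2*(25 + 9*π^2))

Coercivity of a(·,·) on H^1_0(1, 8/3) means a(u, u) ≥ α ||u||_{H^1}² for every u ∈ H^1_0.
The interval has length L = 5/3, and Poincaré/coercivity depend only on L. Here a(u, u) = ∫(u')² + (1/2)·∫u².
Here 0 < c = 1/2 < 1. The condition a(u,u) ≥ α||u||_{H^1}² reads (1−α)∫(u')² ≥ (α−c)∫u². Any admissible α is ≤ 1 (rapidly oscillating u have ∫u²/∫(u')² → 0), and α = 1 would force 0 ≥ (1−c)∫u², impossible since c < 1; so 1−α > 0. By the sharp Poincaré inequality on H^1_0 of an interval of length L, ∫(u')² ≥ (π/L)²∫u² with equality for the first sine mode sin(π(x−x₀)/L) (x₀ the left endpoint), so the inequality holds for all u iff (1−α)(π/L)² ≥ α − c, i.e. α ≤ ((π/L)² + c)/((π/L)² + 1) = (1 + c(L/π)²)/(1 + (L/π)²). With (π/L)² = 9*π^2/25 and c = 1/2, the largest admissible constant is α = ((π/L)² + c)/((π/L)² + 1).
Simplifying, α = (25 + 18*π^2)/(2*(25 + 9*π^2)).


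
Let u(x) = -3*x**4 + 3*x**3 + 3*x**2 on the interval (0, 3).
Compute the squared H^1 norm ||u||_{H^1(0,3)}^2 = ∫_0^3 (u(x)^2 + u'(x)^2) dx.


||u||_{H^1}^2 = 3209949/140

The H^1 norm (squared) on an interval (0, L) is
  ||u||_{H^1}^2 = ∫_0^L u(x)^2 dx + ∫_0^L u'(x)^2 dx.
Compute u'(x) = -12*x**3 + 9*x**2 + 6*x.
Then u(x)^2 = 9*x**8 - 18*x**7 - 9*x**6 + 18*x**5 + 9*x**4 and u'(x)^2 = 144*x**6 - 216*x**5 - 63*x**4 + 108*x**3 + 36*x**2.
Integrate each monomial from 0 to 3 using ∫_0^3 c·x^n dx = c·3^(n+1)/(n+1):
  ∫_0^3 u(x)^2 dx = ∫_0^3 (9*x^8 - 18*x^7 - 9*x^6 + 18*x^5 + 9*x^4) dx. Term by term:
    ∫_0^3 9*x^8 dx = 19683;  ∫_0^3 -18*x^7 dx = -59049/4;  ∫_0^3 -9*x^6 dx = -19683/7;
    ∫_0^3 18*x^5 dx = 2187;  ∫_0^3 9*x^4 dx = 2187/5.
  Sum: 19683 − 59049/4 − 19683/7 + 2187 + 2187/5 = 662661/140.
  ∫_0^3 u'(x)^2 dx = ∫_0^3 (144*x^6 - 216*x^5 - 63*x^4 + 108*x^3 + 36*x^2) dx. Term by term:
    ∫_0^3 144*x^6 dx = 314928/7;  ∫_0^3 -216*x^5 dx = -26244;  ∫_0^3 -63*x^4 dx = -15309/5;
    ∫_0^3 108*x^3 dx = 2187;  ∫_0^3 36*x^2 dx = 324.
  Sum: 314928/7 − 26244 − 15309/5 + 2187 + 324 = 636822/35.
Adding: ||u||_{H^1}^2 = 662661/140 + 636822/35 = 3209949/140.


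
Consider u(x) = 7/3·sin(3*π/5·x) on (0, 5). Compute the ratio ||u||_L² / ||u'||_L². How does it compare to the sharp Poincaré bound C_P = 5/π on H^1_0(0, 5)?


||u||_L² / ||u'||_L² = 5/(3*π) < C_P = 5/π.

u(x) = 7/3·sin(3*π/5·x), so u'(x) = 7*π*cos(3*π*x/5)/5.
Writing u(x) = A·sin(kπx/L) with A = 7/3 and k = 3, use ∫_0^L sin²(kπx/L) dx = L/2 and ∫_0^L cos²(kπx/L) dx = L/2.
u² = 49/9·sin²(3*π/5·x) and (u')² = 49*π^2/25·cos²(3*π/5·x), and each of sin², cos² integrates to L/2 = 5/2 over (0, 5).
∫_0^5 u² dx = 245/18, so ||u||_L² = 7*sqrt(10)/6.
∫_0^5 (u')² dx = 49*π^2/10, so ||u'||_L² = 7*sqrt(10)*π/10.
Ratio ||u||_L² / ||u'||_L² = 5/(3*π).
Sharp Poincaré constant on H^1_0(0, 5) is C_P = L/π = 5/π, achieved by sin(π/5·x).
This is the k = 3 harmonic; the ratio L/(kπ) is strictly less than C_P = L/π, consistent with the sharp inequality ||u||_L² ≤ C_P ||u'||_L².


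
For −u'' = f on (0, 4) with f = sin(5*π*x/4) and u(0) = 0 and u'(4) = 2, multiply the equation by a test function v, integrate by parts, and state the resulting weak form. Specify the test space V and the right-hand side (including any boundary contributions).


V = {v ∈ H^1(0, 4) : v(0) = 0} (test functions vanish at x = 0 where u is specified); weak form: ∫_0^4 u'v' dx = ∫_0^4 (sin(5*π*x/4)) v dx + 2·v(4) for all v ∈ V.

Multiply both sides by a test function v and integrate from 0 to 4:
  ∫_0^4 −u''(x) v(x) dx = ∫_0^4 f(x) v(x) dx.
Integrate the LHS by parts once:
  ∫_0^4 −u'' v dx = −[u'(x) v(x)]_0^4 + ∫_0^4 u'(x) v'(x) dx.
Thus ∫_0^4 u'(x) v'(x) dx = ∫_0^4 f(x) v(x) dx + [u'(x) v(x)]_0^4.
Choose V so that boundary terms are either known or forced to vanish.
Mixed BC: u(0) = 0 (Dirichlet) and u'(4) = 2 (Neumann). Define V = {v ∈ H^1(0, 4) : v(0) = 0}. Then [u' v]_0^4 = u'(4)·v(4) − u'(0)·0 = 2·v(4).
Weak formulation: find u (satisfying any essential BC) such that ∫_0^4 u'(x) v'(x) dx = ∫_0^4 f v dx + 2·v(4) for all v ∈ V (Dirichlet at 0 absorbed into V; Neumann datum at x = 4 contributes the boundary term).
Substituting f(x) = sin(5*π*x/4), the right-hand side is ∫_0^4 (sin(5*π*x/4)) v dx + 2·v(4).


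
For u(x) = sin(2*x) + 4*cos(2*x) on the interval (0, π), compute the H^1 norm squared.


||u||_{H^1(0,π)}^2 = 85*π/2

u'(x) = -8*sin(2*x) + 2*cos(2*x).
Expand u² and (u')² and integrate term by term on (0, π), using: for integers n ≥ 1, ∫_0^π sin²(nx) dx = ∫_0^π cos²(nx) dx = π/2; for n ≠ n', ∫_0^π sin(nx)sin(n'x) dx = ∫_0^π cos(nx)cos(n'x) dx = 0; and by product-to-sum, ∫_0^π sin(nx)cos(n'x) dx = ½∫_0^π [sin((n+n')x) + sin((n−n')x)] dx, which is 0 when n+n' is even and 2n/(n²−n'²) when n+n' is odd (it need not vanish on (0, π)).
  u² squared terms: (4)²·∫cos(2x)² dx = 16·π/2 = 8*π;  (1)²·∫sin(2x)² dx = 1·π/2 = π/2.
  u² cross terms: 2·(4)·(1)·∫cos(2x)·sin(2x) dx = 8·(0) = 0.
  So ∫_0^π u² dx = 8*π + π/2 + 0 = 17*π/2.
  (u')² squared terms: (-8)²·∫sin(2x)² dx = 64·π/2 = 32*π;  (2)²·∫cos(2x)² dx = 4·π/2 = 2*π.
  (u')² cross terms: 2·(-8)·(2)·∫sin(2x)·cos(2x) dx = -32·(0) = 0.
  So ∫_0^π (u')² dx = 32*π + 2*π + 0 = 34*π.
||u||_{H^1}^2 = (17*π/2) + (34*π) = 85*π/2.
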